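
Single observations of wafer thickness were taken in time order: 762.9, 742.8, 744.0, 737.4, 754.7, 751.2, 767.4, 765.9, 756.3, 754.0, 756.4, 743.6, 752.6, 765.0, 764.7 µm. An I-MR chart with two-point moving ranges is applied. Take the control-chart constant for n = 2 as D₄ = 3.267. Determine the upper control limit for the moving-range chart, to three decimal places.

Moving ranges: 20.1, 1.2, 6.6, 17.3, 3.5, 16.2, 1.5, 9.6, 2.3, 2.4, 12.8, 9.0, 12.4, 0.3; M̄R̄ = 115.2000 / 14 = 8.2286
UCL_MR = D₄·M̄R̄ = 3.267 × 8.2286 = 26.8827

26.883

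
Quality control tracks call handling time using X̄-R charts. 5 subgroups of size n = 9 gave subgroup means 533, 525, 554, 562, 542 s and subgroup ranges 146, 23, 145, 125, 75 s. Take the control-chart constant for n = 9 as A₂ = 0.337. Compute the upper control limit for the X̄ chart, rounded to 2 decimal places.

577.84

X̄̄ = (533 + 525 + 554 + 562 + 542) / 5 = 2716.0000 / 5 = 543.2000
R̄ = (146 + 23 + 145 + 125 + 75) / 5 = 514.0000 / 5 = 102.8000
UCL = X̄̄ + A₂·R̄ = 543.2000 + 0.337 × 102.8000 = 577.8436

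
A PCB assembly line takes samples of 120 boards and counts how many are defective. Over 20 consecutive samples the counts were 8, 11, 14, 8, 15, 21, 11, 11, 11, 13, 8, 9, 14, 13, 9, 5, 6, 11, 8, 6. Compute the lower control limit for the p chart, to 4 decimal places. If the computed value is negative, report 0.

0.0106

p̄ = Σdᵢ / (k·n) = 212 / (20 × 120) = 0.08833
LCL = p̄ − 3·√(p̄(1−p̄)/n) = 0.08833 − 3 × 0.02591 = 0.01062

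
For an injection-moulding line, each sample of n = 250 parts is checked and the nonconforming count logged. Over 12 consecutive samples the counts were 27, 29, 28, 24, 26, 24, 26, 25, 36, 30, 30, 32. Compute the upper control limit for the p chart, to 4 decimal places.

p̄ = Σdᵢ / (k·n) = 337 / (12 × 250) = 0.11233
UCL = p̄ + 3·√(p̄(1−p̄)/n) = 0.11233 + 3 × √(0.11233×0.88767/250) = 0.11233 + 3 × 0.01997 = 0.17225

0.1722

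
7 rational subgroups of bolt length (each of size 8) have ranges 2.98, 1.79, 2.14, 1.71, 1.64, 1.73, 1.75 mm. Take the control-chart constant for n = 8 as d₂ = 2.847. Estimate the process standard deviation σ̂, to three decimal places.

0.689

R̄ = (2.98 + 1.79 + 2.14 + 1.71 + 1.64 + 1.73 + 1.75) / 7 = 1.9629
σ̂ = R̄ / d₂ = 1.9629 / 2.847 = 0.6894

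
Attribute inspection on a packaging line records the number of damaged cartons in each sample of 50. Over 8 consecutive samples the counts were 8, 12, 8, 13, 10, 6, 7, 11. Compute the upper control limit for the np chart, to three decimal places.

17.655

p̄ = Σdᵢ / (k·n) = 75 / (8 × 50) = 0.18750
UCL = np̄ + 3·√(np̄(1−p̄)) = 9.3750 + 3 × √(9.3750×0.81250) = 9.3750 + 3 × 2.7599 = 17.6548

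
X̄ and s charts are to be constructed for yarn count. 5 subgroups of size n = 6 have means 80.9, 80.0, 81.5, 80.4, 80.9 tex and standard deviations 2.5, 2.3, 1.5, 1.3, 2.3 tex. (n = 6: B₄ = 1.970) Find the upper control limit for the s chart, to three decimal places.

s̄ = (2.5 + 2.3 + 1.5 + 1.3 + 2.3) / 5 = 1.9800
UCL_s = B₄·s̄ = 1.970 × 1.9800 = 3.9006

3.901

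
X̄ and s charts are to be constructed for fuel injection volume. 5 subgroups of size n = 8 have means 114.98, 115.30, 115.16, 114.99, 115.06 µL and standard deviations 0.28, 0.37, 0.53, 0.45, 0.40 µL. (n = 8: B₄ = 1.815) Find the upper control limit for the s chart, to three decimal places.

0.737

s̄ = (0.28 + 0.37 + 0.53 + 0.45 + 0.40) / 5 = 0.4060
UCL_s = B₄·s̄ = 1.815 × 0.4060 = 0.7369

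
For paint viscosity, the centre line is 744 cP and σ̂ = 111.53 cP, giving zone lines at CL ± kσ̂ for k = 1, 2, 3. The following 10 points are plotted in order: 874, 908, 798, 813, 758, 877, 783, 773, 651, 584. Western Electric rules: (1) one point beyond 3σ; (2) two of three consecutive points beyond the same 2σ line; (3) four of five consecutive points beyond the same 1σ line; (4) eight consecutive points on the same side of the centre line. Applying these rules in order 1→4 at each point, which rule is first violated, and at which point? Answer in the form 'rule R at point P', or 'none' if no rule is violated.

Zone of each point (C = within 1σ̂, B = 1σ̂–2σ̂, A = 2σ̂–3σ̂, * = beyond 3σ̂; sign = side of CL): 1:+B, 2:+B, 3:+C, 4:+C, 5:+C, 6:+B, 7:+C, 8:+C, 9:-C, 10:-B
Rule 4 (eight consecutive points on the same side of the centre line) is satisfied at point 8.

rule 4 at point 8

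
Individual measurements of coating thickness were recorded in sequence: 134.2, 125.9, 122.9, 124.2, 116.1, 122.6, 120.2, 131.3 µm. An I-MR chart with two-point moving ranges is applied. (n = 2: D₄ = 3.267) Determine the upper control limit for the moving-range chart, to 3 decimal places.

Moving ranges: 8.3, 3.0, 1.3, 8.1, 6.5, 2.4, 11.1; M̄R̄ = 40.7000 / 7 = 5.8143
UCL_MR = D₄·M̄R̄ = 3.267 × 5.8143 = 18.9953

18.995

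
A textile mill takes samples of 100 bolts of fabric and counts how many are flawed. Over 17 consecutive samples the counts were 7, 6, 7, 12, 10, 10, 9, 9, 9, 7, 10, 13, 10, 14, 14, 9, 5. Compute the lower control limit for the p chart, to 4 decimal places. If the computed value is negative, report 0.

0.0069

p̄ = Σdᵢ / (k·n) = 161 / (17 × 100) = 0.09471
LCL = p̄ − 3·√(p̄(1−p̄)/n) = 0.09471 − 3 × 0.02928 = 0.00686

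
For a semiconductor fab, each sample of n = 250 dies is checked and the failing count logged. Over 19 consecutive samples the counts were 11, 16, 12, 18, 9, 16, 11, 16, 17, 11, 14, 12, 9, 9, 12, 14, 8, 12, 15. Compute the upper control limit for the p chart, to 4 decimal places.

0.0927

p̄ = Σdᵢ / (k·n) = 242 / (19 × 250) = 0.05095
UCL = p̄ + 3·√(p̄(1−p̄)/n) = 0.05095 + 3 × √(0.05095×0.94905/250) = 0.05095 + 3 × 0.01391 = 0.09267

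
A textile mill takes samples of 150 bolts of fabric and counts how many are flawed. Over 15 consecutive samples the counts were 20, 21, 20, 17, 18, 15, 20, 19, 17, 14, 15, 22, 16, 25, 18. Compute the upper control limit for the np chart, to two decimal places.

30.54

p̄ = Σdᵢ / (k·n) = 277 / (15 × 150) = 0.12311
UCL = np̄ + 3·√(np̄(1−p̄)) = 18.4667 + 3 × √(18.4667×0.87689) = 18.4667 + 3 × 4.0241 = 30.5389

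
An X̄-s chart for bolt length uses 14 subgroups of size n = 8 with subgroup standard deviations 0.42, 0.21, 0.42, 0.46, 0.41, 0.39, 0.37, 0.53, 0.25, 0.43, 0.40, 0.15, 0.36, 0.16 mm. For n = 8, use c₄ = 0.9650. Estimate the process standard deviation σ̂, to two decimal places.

s̄ = (0.42 + 0.21 + 0.42 + 0.46 + 0.41 + 0.39 + 0.37 + 0.53 + 0.25 + 0.43 + 0.40 + 0.15 + 0.36 + 0.16) / 14 = 0.3543
σ̂ = s̄ / c₄ = 0.3543 / 0.9650 = 0.3671

0.37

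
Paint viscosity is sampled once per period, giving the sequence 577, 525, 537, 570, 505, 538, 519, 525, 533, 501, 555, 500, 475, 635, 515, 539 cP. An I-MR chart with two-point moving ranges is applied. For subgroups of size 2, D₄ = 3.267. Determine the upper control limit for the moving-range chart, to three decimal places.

152.024

Moving ranges: 52, 12, 33, 65, 33, 19, 6, 8, 32, 54, 55, 25, 160, 120, 24; M̄R̄ = 698.0000 / 15 = 46.5333
UCL_MR = D₄·M̄R̄ = 3.267 × 46.5333 = 152.0244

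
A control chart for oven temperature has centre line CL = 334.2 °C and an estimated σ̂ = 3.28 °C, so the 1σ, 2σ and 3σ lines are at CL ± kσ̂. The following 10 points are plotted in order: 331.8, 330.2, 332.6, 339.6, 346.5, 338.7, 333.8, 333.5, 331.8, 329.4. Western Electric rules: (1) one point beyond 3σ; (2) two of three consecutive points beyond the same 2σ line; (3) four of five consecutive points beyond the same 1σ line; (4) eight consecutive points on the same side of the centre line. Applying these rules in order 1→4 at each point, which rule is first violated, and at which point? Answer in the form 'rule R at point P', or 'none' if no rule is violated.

Zone of each point (C = within 1σ̂, B = 1σ̂–2σ̂, A = 2σ̂–3σ̂, * = beyond 3σ̂; sign = side of CL): 1:-C, 2:-B, 3:-C, 4:+B, 5:+*, 6:+B, 7:-C, 8:-C, 9:-C, 10:-B
Rule 1 (one point beyond the 3σ limits) is satisfied at point 5.

rule 1 at point 5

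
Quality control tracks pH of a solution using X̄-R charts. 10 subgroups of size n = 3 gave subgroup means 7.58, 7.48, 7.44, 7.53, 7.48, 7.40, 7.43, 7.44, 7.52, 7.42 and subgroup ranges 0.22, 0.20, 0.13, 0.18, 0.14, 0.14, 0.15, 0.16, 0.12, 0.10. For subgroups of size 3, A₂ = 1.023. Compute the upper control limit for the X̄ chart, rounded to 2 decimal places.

X̄̄ = (7.58 + 7.48 + 7.44 + 7.53 + 7.48 + 7.40 + 7.43 + 7.44 + 7.52 + 7.42) / 10 = 74.7200 / 10 = 7.4720
R̄ = (0.22 + 0.20 + 0.13 + 0.18 + 0.14 + 0.14 + 0.15 + 0.16 + 0.12 + 0.10) / 10 = 1.5400 / 10 = 0.1540
UCL = X̄̄ + A₂·R̄ = 7.4720 + 1.023 × 0.1540 = 7.6295

7.63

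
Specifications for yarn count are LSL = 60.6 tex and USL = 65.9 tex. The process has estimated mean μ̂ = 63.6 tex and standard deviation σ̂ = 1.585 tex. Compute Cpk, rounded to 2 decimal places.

0.48

Cpu = (USL − μ̂) / (3σ̂) = (65.9 − 63.6) / (3 × 1.585) = 0.4837; Cpl = (μ̂ − LSL) / (3σ̂) = (63.6 − 60.6) / (3 × 1.585) = 0.6309; Cpk = min(Cpu, Cpl) = 0.4837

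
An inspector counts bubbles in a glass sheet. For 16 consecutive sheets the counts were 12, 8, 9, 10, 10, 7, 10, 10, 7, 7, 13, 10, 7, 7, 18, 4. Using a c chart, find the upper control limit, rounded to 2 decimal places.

c̄ = (12 + 8 + 9 + 10 + 10 + 7 + 10 + 10 + 7 + 7 + 13 + 10 + 7 + 7 + 18 + 4) / 16 = 149 / 16 = 9.3125
UCL = c̄ + 3√c̄ = 9.3125 + 3 × √9.3125 = 9.3125 + 3 × 3.0516 = 18.4674

18.47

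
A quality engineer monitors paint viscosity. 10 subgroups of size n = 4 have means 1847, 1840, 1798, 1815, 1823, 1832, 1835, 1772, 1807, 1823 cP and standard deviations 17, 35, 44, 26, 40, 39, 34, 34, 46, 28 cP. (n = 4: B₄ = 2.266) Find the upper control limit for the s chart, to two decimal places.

77.72

s̄ = (17 + 35 + 44 + 26 + 40 + 39 + 34 + 34 + 46 + 28) / 10 = 34.3000
UCL_s = B₄·s̄ = 2.266 × 34.3000 = 77.7238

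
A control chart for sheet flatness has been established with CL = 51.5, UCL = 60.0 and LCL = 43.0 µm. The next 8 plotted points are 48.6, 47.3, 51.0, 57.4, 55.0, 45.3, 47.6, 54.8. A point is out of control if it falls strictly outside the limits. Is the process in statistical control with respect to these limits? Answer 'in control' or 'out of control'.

All 8 points lie within [43.0, 60.0].

in control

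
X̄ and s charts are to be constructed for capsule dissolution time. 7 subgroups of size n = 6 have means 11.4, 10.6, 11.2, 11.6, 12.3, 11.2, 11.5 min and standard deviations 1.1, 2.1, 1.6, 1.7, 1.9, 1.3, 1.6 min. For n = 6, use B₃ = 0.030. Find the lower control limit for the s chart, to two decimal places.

s̄ = (1.1 + 2.1 + 1.6 + 1.7 + 1.9 + 1.3 + 1.6) / 7 = 1.6143
LCL_s = B₃·s̄ = 0.030 × 1.6143 = 0.0484

0.05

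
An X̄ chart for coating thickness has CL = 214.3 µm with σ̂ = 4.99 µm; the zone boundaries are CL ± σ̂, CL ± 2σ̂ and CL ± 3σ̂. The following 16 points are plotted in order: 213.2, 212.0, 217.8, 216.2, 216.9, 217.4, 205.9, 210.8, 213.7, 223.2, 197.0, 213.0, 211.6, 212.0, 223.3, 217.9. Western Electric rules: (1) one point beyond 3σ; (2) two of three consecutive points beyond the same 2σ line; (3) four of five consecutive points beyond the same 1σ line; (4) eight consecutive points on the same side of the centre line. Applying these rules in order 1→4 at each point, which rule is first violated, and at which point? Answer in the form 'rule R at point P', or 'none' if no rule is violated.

Zone of each point (C = within 1σ̂, B = 1σ̂–2σ̂, A = 2σ̂–3σ̂, * = beyond 3σ̂; sign = side of CL): 1:-C, 2:-C, 3:+C, 4:+C, 5:+C, 6:+C, 7:-B, 8:-C, 9:-C, 10:+B, 11:-*, 12:-C, 13:-C, 14:-C, 15:+B, 16:+C
Rule 1 (one point beyond the 3σ limits) is satisfied at point 11.

rule 1 at point 11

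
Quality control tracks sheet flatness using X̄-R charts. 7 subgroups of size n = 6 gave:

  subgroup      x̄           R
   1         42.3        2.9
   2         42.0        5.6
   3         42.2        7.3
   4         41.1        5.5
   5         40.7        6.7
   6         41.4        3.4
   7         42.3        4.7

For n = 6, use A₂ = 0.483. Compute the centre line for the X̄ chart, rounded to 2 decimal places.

41.71

X̄̄ = (42.3 + 42.0 + 42.2 + 41.1 + 40.7 + 41.4 + 42.3) / 7 = 292.0000 / 7 = 41.7143
CL = X̄̄ = 41.7143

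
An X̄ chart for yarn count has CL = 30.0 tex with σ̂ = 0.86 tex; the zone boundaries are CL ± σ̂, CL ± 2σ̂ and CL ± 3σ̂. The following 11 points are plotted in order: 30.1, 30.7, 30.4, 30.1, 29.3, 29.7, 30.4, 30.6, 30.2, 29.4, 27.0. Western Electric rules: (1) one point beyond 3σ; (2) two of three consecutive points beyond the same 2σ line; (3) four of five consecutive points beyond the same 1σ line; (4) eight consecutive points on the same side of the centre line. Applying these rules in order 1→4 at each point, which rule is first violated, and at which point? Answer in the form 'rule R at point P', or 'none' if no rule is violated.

Zone of each point (C = within 1σ̂, B = 1σ̂–2σ̂, A = 2σ̂–3σ̂, * = beyond 3σ̂; sign = side of CL): 1:+C, 2:+C, 3:+C, 4:+C, 5:-C, 6:-C, 7:+C, 8:+C, 9:+C, 10:-C, 11:-*
Rule 1 (one point beyond the 3σ limits) is satisfied at point 11.

rule 1 at point 11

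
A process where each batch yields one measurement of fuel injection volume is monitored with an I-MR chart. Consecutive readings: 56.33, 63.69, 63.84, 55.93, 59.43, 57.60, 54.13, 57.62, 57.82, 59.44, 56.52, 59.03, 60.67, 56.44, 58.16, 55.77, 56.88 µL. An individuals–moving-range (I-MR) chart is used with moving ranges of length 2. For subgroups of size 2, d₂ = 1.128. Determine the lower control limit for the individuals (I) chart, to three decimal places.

50.540

X̄ = (56.33 + 63.69 + 63.84 + 55.93 + 59.43 + 57.60 + 54.13 + 57.62 + 57.82 + 59.44 + 56.52 + 59.03 + 60.67 + 56.44 + 58.16 + 55.77 + 56.88) / 17 = 58.1941
Moving ranges: 7.36, 0.15, 7.91, 3.50, 1.83, 3.47, 3.49, 0.20, 1.62, 2.92, 2.51, 1.64, 4.23, 1.72, 2.39, 1.11; M̄R̄ = 46.0500 / 16 = 2.8781
LCL = X̄ − 3·M̄R̄/d₂ = 58.1941 − 3 × 2.8781 / 1.128 = 50.5395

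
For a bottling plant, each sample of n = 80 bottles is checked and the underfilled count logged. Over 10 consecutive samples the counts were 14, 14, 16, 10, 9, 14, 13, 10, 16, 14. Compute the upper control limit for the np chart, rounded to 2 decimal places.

22.90

p̄ = Σdᵢ / (k·n) = 130 / (10 × 80) = 0.16250
UCL = np̄ + 3·√(np̄(1−p̄)) = 13.0000 + 3 × √(13.0000×0.83750) = 13.0000 + 3 × 3.2996 = 22.8989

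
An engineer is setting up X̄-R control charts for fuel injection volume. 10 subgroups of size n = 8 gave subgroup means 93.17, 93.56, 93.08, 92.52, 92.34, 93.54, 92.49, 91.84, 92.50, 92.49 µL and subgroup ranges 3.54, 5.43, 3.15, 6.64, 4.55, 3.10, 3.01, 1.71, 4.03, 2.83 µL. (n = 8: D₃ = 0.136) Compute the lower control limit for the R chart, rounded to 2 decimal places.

0.52

R̄ = (3.54 + 5.43 + 3.15 + 6.64 + 4.55 + 3.10 + 3.01 + 1.71 + 4.03 + 2.83) / 10 = 37.9900 / 10 = 3.7990
LCL_R = D₃·R̄ = 0.136 × 3.7990 = 0.5167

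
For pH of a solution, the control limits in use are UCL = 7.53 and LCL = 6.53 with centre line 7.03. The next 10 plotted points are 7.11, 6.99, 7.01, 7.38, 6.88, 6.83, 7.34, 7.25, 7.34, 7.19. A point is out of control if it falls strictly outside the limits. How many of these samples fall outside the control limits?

All 10 points lie within [6.53, 7.53].

0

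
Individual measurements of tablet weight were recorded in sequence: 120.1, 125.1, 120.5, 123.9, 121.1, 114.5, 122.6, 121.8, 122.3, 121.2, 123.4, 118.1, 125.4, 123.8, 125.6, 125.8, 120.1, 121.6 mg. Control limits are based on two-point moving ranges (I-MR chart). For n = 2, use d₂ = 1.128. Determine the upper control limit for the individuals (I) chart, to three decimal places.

131.202

X̄ = (120.1 + 125.1 + 120.5 + 123.9 + 121.1 + 114.5 + 122.6 + 121.8 + 122.3 + 121.2 + 123.4 + 118.1 + 125.4 + 123.8 + 125.6 + 125.8 + 120.1 + 121.6) / 18 = 122.0500
Moving ranges: 5.0, 4.6, 3.4, 2.8, 6.6, 8.1, 0.8, 0.5, 1.1, 2.2, 5.3, 7.3, 1.6, 1.8, 0.2, 5.7, 1.5; M̄R̄ = 58.5000 / 17 = 3.4412
UCL = X̄ + 3·M̄R̄/d₂ = 122.0500 + 3 × 3.4412 / 1.128 = 131.2021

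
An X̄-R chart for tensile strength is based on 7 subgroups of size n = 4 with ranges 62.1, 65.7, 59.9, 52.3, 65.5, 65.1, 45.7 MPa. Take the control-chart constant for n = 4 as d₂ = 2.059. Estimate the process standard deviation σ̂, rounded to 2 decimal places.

28.88

R̄ = (62.1 + 65.7 + 59.9 + 52.3 + 65.5 + 65.1 + 45.7) / 7 = 59.4714
σ̂ = R̄ / d₂ = 59.4714 / 2.059 = 28.8836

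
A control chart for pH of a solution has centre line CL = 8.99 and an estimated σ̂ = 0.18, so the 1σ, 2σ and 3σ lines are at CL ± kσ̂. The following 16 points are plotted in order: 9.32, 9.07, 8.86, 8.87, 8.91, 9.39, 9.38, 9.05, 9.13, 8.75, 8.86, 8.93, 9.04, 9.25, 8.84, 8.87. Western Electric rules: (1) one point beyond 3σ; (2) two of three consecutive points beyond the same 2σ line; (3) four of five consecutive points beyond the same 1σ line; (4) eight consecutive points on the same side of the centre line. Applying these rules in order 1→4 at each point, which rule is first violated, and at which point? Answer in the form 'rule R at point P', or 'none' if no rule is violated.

Zone of each point (C = within 1σ̂, B = 1σ̂–2σ̂, A = 2σ̂–3σ̂, * = beyond 3σ̂; sign = side of CL): 1:+B, 2:+C, 3:-C, 4:-C, 5:-C, 6:+A, 7:+A, 8:+C, 9:+C, 10:-B, 11:-C, 12:-C, 13:+C, 14:+B, 15:-C, 16:-C
Rule 2 (two of three consecutive points beyond the same 2σ limit) is satisfied at point 7.

rule 2 at point 7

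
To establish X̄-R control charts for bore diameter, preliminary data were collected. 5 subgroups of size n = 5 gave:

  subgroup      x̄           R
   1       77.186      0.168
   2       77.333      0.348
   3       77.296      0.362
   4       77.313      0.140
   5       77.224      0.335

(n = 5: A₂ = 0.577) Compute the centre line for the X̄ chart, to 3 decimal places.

X̄̄ = (77.186 + 77.333 + 77.296 + 77.313 + 77.224) / 5 = 386.3520 / 5 = 77.2704
CL = X̄̄ = 77.2704

77.270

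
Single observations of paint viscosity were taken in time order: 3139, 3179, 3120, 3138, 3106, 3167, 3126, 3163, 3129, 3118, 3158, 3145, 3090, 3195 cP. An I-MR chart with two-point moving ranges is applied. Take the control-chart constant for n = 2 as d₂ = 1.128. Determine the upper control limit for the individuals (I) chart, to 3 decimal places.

X̄ = (3139 + 3179 + 3120 + 3138 + 3106 + 3167 + 3126 + 3163 + 3129 + 3118 + 3158 + 3145 + 3090 + 3195) / 14 = 3140.9286
Moving ranges: 40, 59, 18, 32, 61, 41, 37, 34, 11, 40, 13, 55, 105; M̄R̄ = 546.0000 / 13 = 42.0000
UCL = X̄ + 3·M̄R̄/d₂ = 3140.9286 + 3 × 42.0000 / 1.128 = 3252.6307

3252.631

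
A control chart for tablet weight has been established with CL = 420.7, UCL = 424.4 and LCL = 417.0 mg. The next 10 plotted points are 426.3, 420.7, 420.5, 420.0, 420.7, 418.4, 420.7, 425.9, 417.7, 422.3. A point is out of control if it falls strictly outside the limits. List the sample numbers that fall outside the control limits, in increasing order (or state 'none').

Compare each point to [417.0, 424.4]: sample 1 = 426.3 > UCL; sample 8 = 425.9 > UCL.

1, 8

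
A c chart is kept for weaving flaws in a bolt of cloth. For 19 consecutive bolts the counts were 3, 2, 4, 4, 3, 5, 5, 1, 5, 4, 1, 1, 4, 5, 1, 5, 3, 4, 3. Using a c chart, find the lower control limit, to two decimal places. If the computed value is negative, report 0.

c̄ = (3 + 2 + 4 + 4 + 3 + 5 + 5 + 1 + 5 + 4 + 1 + 1 + 4 + 5 + 1 + 5 + 3 + 4 + 3) / 19 = 63 / 19 = 3.3158
LCL = c̄ − 3√c̄ = 3.3158 − 3 × 1.8209 = -2.1470 → 0 (cannot be negative)

0.00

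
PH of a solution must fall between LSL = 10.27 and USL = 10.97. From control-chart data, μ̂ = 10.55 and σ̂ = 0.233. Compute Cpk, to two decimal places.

Cpu = (USL − μ̂) / (3σ̂) = (10.97 − 10.55) / (3 × 0.233) = 0.6009; Cpl = (μ̂ − LSL) / (3σ̂) = (10.55 − 10.27) / (3 × 0.233) = 0.4006; Cpk = min(Cpu, Cpl) = 0.4006

0.40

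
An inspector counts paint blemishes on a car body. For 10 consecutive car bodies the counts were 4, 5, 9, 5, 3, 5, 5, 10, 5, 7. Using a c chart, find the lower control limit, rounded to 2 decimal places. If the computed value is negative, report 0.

0.00

c̄ = (4 + 5 + 9 + 5 + 3 + 5 + 5 + 10 + 5 + 7) / 10 = 58 / 10 = 5.8000
LCL = c̄ − 3√c̄ = 5.8000 − 3 × 2.4083 = -1.4250 → 0 (cannot be negative)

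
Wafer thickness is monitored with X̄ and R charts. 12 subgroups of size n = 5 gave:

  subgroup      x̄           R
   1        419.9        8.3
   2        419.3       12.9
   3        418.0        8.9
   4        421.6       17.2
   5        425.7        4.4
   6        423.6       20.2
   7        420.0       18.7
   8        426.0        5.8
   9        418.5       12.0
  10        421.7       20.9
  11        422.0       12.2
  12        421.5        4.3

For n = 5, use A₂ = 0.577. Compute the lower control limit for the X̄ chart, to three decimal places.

414.473

X̄̄ = (419.9 + 419.3 + 418.0 + 421.6 + 425.7 + 423.6 + 420.0 + 426.0 + 418.5 + 421.7 + 422.0 + 421.5) / 12 = 5057.8000 / 12 = 421.4833
R̄ = (8.3 + 12.9 + 8.9 + 17.2 + 4.4 + 20.2 + 18.7 + 5.8 + 12.0 + 20.9 + 12.2 + 4.3) / 12 = 145.8000 / 12 = 12.1500
LCL = X̄̄ − A₂·R̄ = 421.4833 − 0.577 × 12.1500 = 414.4728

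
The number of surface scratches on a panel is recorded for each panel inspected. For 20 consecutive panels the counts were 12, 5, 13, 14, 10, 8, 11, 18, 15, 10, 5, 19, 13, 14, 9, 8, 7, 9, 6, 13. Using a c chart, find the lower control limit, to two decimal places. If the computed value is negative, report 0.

1.02

c̄ = (12 + 5 + 13 + 14 + 10 + 8 + 11 + 18 + 15 + 10 + 5 + 19 + 13 + 14 + 9 + 8 + 7 + 9 + 6 + 13) / 20 = 219 / 20 = 10.9500
LCL = c̄ − 3√c̄ = 10.9500 − 3 × 3.3091 = 1.0228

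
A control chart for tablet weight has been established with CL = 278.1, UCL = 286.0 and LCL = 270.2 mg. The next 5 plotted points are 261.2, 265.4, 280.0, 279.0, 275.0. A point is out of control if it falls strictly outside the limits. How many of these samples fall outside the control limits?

2

Compare each point to [270.2, 286.0]: sample 1 = 261.2 < LCL; sample 2 = 265.4 < LCL.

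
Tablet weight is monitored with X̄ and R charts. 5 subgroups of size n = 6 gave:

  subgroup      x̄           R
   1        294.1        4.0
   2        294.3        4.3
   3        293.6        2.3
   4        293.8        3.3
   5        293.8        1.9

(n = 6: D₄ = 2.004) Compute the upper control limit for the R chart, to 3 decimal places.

R̄ = (4.0 + 4.3 + 2.3 + 3.3 + 1.9) / 5 = 15.8000 / 5 = 3.1600
UCL_R = D₄·R̄ = 2.004 × 3.1600 = 6.3326

6.333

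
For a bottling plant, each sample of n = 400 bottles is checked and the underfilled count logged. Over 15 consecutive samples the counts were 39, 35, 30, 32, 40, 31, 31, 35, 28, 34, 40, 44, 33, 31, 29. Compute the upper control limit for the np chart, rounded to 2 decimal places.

50.90

p̄ = Σdᵢ / (k·n) = 512 / (15 × 400) = 0.08533
UCL = np̄ + 3·√(np̄(1−p̄)) = 34.1333 + 3 × √(34.1333×0.91467) = 34.1333 + 3 × 5.5875 = 50.8960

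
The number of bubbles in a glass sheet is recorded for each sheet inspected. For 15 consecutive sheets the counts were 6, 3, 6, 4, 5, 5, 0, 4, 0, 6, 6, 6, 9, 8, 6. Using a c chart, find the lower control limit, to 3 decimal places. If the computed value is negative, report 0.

0.000

c̄ = (6 + 3 + 6 + 4 + 5 + 5 + 0 + 4 + 0 + 6 + 6 + 6 + 9 + 8 + 6) / 15 = 74 / 15 = 4.9333
LCL = c̄ − 3√c̄ = 4.9333 − 3 × 2.2211 = -1.7300 → 0 (cannot be negative)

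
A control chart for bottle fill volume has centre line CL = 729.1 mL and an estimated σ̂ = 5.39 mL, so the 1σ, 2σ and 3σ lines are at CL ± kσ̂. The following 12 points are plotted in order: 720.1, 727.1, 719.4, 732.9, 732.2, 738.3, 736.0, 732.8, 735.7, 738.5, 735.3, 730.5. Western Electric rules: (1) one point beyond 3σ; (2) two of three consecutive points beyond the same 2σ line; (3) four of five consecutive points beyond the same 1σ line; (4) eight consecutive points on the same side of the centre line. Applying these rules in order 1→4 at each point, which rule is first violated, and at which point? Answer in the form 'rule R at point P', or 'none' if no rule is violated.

rule 3 at point 10

Zone of each point (C = within 1σ̂, B = 1σ̂–2σ̂, A = 2σ̂–3σ̂, * = beyond 3σ̂; sign = side of CL): 1:-B, 2:-C, 3:-B, 4:+C, 5:+C, 6:+B, 7:+B, 8:+C, 9:+B, 10:+B, 11:+B, 12:+C
Rule 3 (four of five consecutive points beyond the same 1σ limit) is satisfied at point 10.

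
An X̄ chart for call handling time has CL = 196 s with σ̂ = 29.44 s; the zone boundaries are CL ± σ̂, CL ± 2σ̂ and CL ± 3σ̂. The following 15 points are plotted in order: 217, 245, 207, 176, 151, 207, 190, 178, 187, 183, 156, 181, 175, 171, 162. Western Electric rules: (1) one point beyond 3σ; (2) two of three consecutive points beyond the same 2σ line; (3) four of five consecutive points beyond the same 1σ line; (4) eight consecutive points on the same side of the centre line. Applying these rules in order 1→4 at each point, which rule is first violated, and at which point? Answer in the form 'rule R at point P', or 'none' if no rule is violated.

Zone of each point (C = within 1σ̂, B = 1σ̂–2σ̂, A = 2σ̂–3σ̂, * = beyond 3σ̂; sign = side of CL): 1:+C, 2:+B, 3:+C, 4:-C, 5:-B, 6:+C, 7:-C, 8:-C, 9:-C, 10:-C, 11:-B, 12:-C, 13:-C, 14:-C, 15:-B
Rule 4 (eight consecutive points on the same side of the centre line) is satisfied at point 14.

rule 4 at point 14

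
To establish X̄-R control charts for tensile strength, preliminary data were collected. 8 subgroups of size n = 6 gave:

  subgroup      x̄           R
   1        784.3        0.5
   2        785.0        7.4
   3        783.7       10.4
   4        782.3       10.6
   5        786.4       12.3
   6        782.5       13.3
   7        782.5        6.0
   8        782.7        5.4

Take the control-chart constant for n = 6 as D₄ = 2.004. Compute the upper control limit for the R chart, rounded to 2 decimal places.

16.51

R̄ = (0.5 + 7.4 + 10.4 + 10.6 + 12.3 + 13.3 + 6.0 + 5.4) / 8 = 65.9000 / 8 = 8.2375
UCL_R = D₄·R̄ = 2.004 × 8.2375 = 16.5080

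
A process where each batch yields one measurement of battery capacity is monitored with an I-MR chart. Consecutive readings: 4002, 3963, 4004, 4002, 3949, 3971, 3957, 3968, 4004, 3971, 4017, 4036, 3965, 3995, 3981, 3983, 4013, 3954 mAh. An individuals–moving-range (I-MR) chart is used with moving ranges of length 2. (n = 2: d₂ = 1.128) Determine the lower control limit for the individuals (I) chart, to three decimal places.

3903.613

X̄ = (4002 + 3963 + 4004 + 4002 + 3949 + 3971 + 3957 + 3968 + 4004 + 3971 + 4017 + 4036 + 3965 + 3995 + 3981 + 3983 + 4013 + 3954) / 18 = 3985.2778
Moving ranges: 39, 41, 2, 53, 22, 14, 11, 36, 33, 46, 19, 71, 30, 14, 2, 30, 59; M̄R̄ = 522.0000 / 17 = 30.7059
LCL = X̄ − 3·M̄R̄/d₂ = 3985.2778 − 3 × 30.7059 / 1.128 = 3903.6132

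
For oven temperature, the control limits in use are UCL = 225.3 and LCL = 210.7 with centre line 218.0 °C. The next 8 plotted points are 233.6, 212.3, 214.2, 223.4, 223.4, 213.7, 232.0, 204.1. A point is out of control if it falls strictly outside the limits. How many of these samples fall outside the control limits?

3

Compare each point to [210.7, 225.3]: sample 1 = 233.6 > UCL; sample 7 = 232.0 > UCL; sample 8 = 204.1 < LCL.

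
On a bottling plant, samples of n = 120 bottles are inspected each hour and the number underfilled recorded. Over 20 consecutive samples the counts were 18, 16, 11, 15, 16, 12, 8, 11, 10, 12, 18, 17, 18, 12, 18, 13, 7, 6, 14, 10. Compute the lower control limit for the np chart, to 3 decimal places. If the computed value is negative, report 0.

p̄ = Σdᵢ / (k·n) = 262 / (20 × 120) = 0.10917
LCL = np̄ − 3·√(np̄(1−p̄)) = 13.1000 − 3 × 3.4161 = 2.8516

2.852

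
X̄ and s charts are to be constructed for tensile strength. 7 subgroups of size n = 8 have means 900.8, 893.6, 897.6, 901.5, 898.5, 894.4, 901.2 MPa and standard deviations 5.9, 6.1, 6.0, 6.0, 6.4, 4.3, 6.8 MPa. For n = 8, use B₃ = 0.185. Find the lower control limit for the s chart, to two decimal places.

1.10

s̄ = (5.9 + 6.1 + 6.0 + 6.0 + 6.4 + 4.3 + 6.8) / 7 = 5.9286
LCL_s = B₃·s̄ = 0.185 × 5.9286 = 1.0968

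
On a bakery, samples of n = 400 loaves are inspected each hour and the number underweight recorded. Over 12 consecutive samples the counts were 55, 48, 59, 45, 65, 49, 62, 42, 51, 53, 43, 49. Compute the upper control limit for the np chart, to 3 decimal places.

p̄ = Σdᵢ / (k·n) = 621 / (12 × 400) = 0.12937
UCL = np̄ + 3·√(np̄(1−p̄)) = 51.7500 + 3 × √(51.7500×0.87062) = 51.7500 + 3 × 6.7123 = 71.8869

71.887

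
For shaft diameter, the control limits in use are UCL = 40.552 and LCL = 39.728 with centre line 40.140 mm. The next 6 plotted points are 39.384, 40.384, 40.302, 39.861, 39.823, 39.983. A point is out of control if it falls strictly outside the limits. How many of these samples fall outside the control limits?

Compare each point to [39.728, 40.552]: sample 1 = 39.384 < LCL.

1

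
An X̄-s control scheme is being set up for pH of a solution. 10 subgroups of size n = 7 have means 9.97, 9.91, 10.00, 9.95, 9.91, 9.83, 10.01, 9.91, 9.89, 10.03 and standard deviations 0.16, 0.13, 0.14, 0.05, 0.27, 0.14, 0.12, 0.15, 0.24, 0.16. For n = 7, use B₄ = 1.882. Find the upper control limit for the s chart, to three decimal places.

0.294

s̄ = (0.16 + 0.13 + 0.14 + 0.05 + 0.27 + 0.14 + 0.12 + 0.15 + 0.24 + 0.16) / 10 = 0.1560
UCL_s = B₄·s̄ = 1.882 × 0.1560 = 0.2936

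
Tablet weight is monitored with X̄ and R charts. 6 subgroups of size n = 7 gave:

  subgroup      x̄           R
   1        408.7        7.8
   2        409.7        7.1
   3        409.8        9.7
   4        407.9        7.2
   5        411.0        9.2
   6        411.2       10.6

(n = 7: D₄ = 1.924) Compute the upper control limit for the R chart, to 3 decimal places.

16.546

R̄ = (7.8 + 7.1 + 9.7 + 7.2 + 9.2 + 10.6) / 6 = 51.6000 / 6 = 8.6000
UCL_R = D₄·R̄ = 1.924 × 8.6000 = 16.5464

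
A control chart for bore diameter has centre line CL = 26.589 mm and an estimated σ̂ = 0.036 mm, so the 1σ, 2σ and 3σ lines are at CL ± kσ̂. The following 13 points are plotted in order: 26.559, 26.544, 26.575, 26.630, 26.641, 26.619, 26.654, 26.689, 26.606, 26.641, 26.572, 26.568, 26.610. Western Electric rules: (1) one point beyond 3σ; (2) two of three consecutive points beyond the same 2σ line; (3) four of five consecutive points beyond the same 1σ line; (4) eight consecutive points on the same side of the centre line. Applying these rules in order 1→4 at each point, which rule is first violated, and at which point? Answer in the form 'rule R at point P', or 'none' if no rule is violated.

Zone of each point (C = within 1σ̂, B = 1σ̂–2σ̂, A = 2σ̂–3σ̂, * = beyond 3σ̂; sign = side of CL): 1:-C, 2:-B, 3:-C, 4:+B, 5:+B, 6:+C, 7:+B, 8:+A, 9:+C, 10:+B, 11:-C, 12:-C, 13:+C
Rule 3 (four of five consecutive points beyond the same 1σ limit) is satisfied at point 8.

rule 3 at point 8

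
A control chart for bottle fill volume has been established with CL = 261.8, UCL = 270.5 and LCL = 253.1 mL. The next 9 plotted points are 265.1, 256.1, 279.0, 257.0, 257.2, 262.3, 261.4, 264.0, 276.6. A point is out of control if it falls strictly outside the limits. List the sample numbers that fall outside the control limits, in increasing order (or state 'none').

3, 9

Compare each point to [253.1, 270.5]: sample 3 = 279.0 > UCL; sample 9 = 276.6 > UCL.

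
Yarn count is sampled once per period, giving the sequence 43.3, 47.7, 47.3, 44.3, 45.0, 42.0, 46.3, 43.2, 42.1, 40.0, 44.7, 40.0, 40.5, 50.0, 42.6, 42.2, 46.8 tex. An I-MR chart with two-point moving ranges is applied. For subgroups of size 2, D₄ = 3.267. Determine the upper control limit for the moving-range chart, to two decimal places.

Moving ranges: 4.4, 0.4, 3.0, 0.7, 3.0, 4.3, 3.1, 1.1, 2.1, 4.7, 4.7, 0.5, 9.5, 7.4, 0.4, 4.6; M̄R̄ = 53.9000 / 16 = 3.3687
UCL_MR = D₄·M̄R̄ = 3.267 × 3.3687 = 11.0057

11.01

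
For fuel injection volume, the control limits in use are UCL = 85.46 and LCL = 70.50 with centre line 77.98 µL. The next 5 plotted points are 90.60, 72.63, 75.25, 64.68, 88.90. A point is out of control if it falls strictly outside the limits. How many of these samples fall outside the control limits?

3

Compare each point to [70.50, 85.46]: sample 1 = 90.60 > UCL; sample 4 = 64.68 < LCL; sample 5 = 88.90 > UCL.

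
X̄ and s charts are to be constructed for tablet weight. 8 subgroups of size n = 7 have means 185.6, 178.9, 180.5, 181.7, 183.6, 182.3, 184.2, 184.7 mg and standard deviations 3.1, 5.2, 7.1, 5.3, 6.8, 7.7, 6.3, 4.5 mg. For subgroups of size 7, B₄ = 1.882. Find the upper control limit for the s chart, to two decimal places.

s̄ = (3.1 + 5.2 + 7.1 + 5.3 + 6.8 + 7.7 + 6.3 + 4.5) / 8 = 5.7500
UCL_s = B₄·s̄ = 1.882 × 5.7500 = 10.8215

10.82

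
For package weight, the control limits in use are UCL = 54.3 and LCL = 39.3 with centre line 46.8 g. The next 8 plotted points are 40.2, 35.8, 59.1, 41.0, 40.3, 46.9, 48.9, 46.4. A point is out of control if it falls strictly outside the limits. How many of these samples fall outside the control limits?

2

Compare each point to [39.3, 54.3]: sample 2 = 35.8 < LCL; sample 3 = 59.1 > UCL.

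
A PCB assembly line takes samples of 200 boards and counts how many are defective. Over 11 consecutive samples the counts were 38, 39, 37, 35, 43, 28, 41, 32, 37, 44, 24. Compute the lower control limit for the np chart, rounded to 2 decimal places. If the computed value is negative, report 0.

19.85

p̄ = Σdᵢ / (k·n) = 398 / (11 × 200) = 0.18091
LCL = np̄ − 3·√(np̄(1−p̄)) = 36.1818 − 3 × 5.4439 = 19.8501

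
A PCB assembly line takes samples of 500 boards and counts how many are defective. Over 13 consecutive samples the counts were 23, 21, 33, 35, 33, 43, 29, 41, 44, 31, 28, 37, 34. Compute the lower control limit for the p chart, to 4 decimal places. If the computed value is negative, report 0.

0.0330

p̄ = Σdᵢ / (k·n) = 432 / (13 × 500) = 0.06646
LCL = p̄ − 3·√(p̄(1−p̄)/n) = 0.06646 − 3 × 0.01114 = 0.03304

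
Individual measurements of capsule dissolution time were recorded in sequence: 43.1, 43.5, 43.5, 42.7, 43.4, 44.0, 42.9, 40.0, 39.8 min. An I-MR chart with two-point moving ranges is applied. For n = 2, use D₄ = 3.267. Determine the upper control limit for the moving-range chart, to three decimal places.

Moving ranges: 0.4, 0.0, 0.8, 0.7, 0.6, 1.1, 2.9, 0.2; M̄R̄ = 6.7000 / 8 = 0.8375
UCL_MR = D₄·M̄R̄ = 3.267 × 0.8375 = 2.7361

2.736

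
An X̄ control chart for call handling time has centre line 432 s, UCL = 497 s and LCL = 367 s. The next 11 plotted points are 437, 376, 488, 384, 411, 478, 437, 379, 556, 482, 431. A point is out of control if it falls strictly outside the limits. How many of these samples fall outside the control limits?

1

Compare each point to [367, 497]: sample 9 = 556 > UCL.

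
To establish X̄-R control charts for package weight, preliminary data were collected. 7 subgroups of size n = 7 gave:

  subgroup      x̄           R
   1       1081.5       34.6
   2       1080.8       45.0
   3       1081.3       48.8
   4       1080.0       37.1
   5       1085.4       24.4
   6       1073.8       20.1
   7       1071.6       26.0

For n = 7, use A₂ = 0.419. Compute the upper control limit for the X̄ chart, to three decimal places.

1093.326

X̄̄ = (1081.5 + 1080.8 + 1081.3 + 1080.0 + 1085.4 + 1073.8 + 1071.6) / 7 = 7554.4000 / 7 = 1079.2000
R̄ = (34.6 + 45.0 + 48.8 + 37.1 + 24.4 + 20.1 + 26.0) / 7 = 236.0000 / 7 = 33.7143
UCL = X̄̄ + A₂·R̄ = 1079.2000 + 0.419 × 33.7143 = 1093.3263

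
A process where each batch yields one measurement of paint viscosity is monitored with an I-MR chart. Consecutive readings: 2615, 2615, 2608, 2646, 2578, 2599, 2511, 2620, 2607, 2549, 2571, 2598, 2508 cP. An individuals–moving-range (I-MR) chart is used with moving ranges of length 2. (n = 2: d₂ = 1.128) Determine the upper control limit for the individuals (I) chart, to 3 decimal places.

X̄ = (2615 + 2615 + 2608 + 2646 + 2578 + 2599 + 2511 + 2620 + 2607 + 2549 + 2571 + 2598 + 2508) / 13 = 2586.5385
Moving ranges: 0, 7, 38, 68, 21, 88, 109, 13, 58, 22, 27, 90; M̄R̄ = 541.0000 / 12 = 45.0833
UCL = X̄ + 3·M̄R̄/d₂ = 2586.5385 + 3 × 45.0833 / 1.128 = 2706.4409

2706.441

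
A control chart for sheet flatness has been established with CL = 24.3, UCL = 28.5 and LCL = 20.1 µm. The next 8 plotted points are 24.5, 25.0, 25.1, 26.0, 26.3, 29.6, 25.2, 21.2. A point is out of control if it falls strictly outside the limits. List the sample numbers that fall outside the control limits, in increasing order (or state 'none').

6

Compare each point to [20.1, 28.5]: sample 6 = 29.6 > UCL.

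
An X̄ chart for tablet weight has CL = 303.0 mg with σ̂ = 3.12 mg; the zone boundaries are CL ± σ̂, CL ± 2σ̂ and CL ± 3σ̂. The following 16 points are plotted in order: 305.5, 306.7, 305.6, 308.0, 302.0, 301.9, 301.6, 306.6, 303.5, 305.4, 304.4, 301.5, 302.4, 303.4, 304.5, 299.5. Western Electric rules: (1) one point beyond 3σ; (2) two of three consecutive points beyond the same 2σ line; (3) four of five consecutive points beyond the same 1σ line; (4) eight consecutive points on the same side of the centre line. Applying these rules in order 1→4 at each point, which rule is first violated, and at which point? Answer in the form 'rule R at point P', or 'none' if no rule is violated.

none

Zone of each point (C = within 1σ̂, B = 1σ̂–2σ̂, A = 2σ̂–3σ̂, * = beyond 3σ̂; sign = side of CL): 1:+C, 2:+B, 3:+C, 4:+B, 5:-C, 6:-C, 7:-C, 8:+B, 9:+C, 10:+C, 11:+C, 12:-C, 13:-C, 14:+C, 15:+C, 16:-B
No rule fires across all 16 points.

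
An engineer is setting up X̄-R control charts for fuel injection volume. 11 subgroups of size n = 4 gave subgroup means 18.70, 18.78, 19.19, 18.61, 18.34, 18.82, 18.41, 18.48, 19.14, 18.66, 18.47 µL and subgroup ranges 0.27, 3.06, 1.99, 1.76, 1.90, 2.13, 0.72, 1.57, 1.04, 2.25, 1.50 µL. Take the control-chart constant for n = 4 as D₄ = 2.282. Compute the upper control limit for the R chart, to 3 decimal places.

3.774

R̄ = (0.27 + 3.06 + 1.99 + 1.76 + 1.90 + 2.13 + 0.72 + 1.57 + 1.04 + 2.25 + 1.50) / 11 = 18.1900 / 11 = 1.6536
UCL_R = D₄·R̄ = 2.282 × 1.6536 = 3.7736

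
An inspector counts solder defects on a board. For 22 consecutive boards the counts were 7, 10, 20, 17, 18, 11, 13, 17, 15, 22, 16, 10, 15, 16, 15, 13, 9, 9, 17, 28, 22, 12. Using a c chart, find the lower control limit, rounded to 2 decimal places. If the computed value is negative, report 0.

c̄ = (7 + 10 + 20 + 17 + 18 + 11 + 13 + 17 + 15 + 22 + 16 + 10 + 15 + 16 + 15 + 13 + 9 + 9 + 17 + 28 + 22 + 12) / 22 = 332 / 22 = 15.0909
LCL = c̄ − 3√c̄ = 15.0909 − 3 × 3.8847 = 3.4368

3.44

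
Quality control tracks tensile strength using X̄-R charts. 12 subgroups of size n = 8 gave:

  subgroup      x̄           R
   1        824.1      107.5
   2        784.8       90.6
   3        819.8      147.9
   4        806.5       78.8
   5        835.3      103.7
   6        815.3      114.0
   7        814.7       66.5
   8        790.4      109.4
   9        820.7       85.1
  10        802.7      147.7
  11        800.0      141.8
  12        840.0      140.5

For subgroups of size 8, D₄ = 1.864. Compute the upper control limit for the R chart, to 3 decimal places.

207.137

R̄ = (107.5 + 90.6 + 147.9 + 78.8 + 103.7 + 114.0 + 66.5 + 109.4 + 85.1 + 147.7 + 141.8 + 140.5) / 12 = 1333.5000 / 12 = 111.1250
UCL_R = D₄·R̄ = 1.864 × 111.1250 = 207.1370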